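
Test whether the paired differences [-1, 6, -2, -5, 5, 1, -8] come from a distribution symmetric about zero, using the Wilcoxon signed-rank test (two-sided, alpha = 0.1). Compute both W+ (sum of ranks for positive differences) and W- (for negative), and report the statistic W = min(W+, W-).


Step 1: Drop any zero differences (none here) and take |d_i|.
|d| = [1, 6, 2, 5, 5, 1, 8]
Step 2: Midrank |d_i| (ties get averaged ranks).
ranks: |1|->1.5, |6|->6, |2|->3, |5|->4.5, |5|->4.5, |1|->1.5, |8|->7
Step 3: Attach original signs; sum ranks with positive sign and with negative sign.
W+ = 6 + 4.5 + 1.5 = 12
W- = 1.5 + 3 + 4.5 + 7 = 16
(Check: W+ + W- = 28 should equal n(n+1)/2 = 28.)
Step 4: Test statistic W = min(W+, W-) = 12.
Step 5: Ties in |d|, so use the tie-corrected normal approximation.
        E[W] = n(n+1)/4 = 7*8/4 = 14.
        Tie groups: |d|=1 (t=2), |d|=5 (t=2); sum(t^3 - t) = 12.
        Var[W] = n(n+1)(2n+1)/24 - sum(t^3-t)/48 = 840/24 - 12/48 = 34.75.
        z = (W - E[W]) / sqrt(Var[W]) = (12 - 14) / 5.8949 = -0.3393.
        Two-sided p = 2*Phi(z) = 0.734402.
Step 6: alpha = 0.1. fail to reject H0.

W+ = 12, W- = 16, W = min = 12, p = 0.734402, fail to reject H0.


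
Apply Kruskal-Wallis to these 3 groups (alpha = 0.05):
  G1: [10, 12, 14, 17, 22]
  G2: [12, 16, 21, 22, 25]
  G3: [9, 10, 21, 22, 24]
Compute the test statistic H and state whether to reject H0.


Step 1: Combine all N = 15 observations and assign midranks.
sorted (value, group, rank): (9,G3,1), (10,G1,2.5), (10,G3,2.5), (12,G1,4.5), (12,G2,4.5), (14,G1,6), (16,G2,7), (17,G1,8), (21,G2,9.5), (21,G3,9.5), (22,G1,12), (22,G2,12), (22,G3,12), (24,G3,14), (25,G2,15)
Step 2: Sum ranks within each group.
R_1 = 33 (n_1 = 5)
R_2 = 48 (n_2 = 5)
R_3 = 39 (n_3 = 5)
Step 3: H = 12/(N(N+1)) * sum(R_i^2/n_i) - 3(N+1)
     = 12/(15*16) * (33^2/5 + 48^2/5 + 39^2/5) - 3*16
     = 0.050000 * 982.8 - 48
     = 1.140000.
Step 4: Ties present; correction factor C = 1 - 42/(15^3 - 15) = 0.987500. Corrected H = 1.140000 / 0.987500 = 1.154430.
Step 5: Under H0, H ~ chi^2(2); p-value = 0.561460.
Step 6: alpha = 0.05. fail to reject H0.

H = 1.1544, df = 2, p = 0.561460, fail to reject H0.


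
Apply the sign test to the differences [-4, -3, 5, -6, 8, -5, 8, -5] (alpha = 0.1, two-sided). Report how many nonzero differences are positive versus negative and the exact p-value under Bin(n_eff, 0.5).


Step 1: Discard zero differences. Original n = 8; n_eff = number of nonzero differences = 8.
Nonzero differences (with sign): -4, -3, +5, -6, +8, -5, +8, -5
Step 2: Count signs: positive = 3, negative = 5.
Step 3: Under H0: P(positive) = 0.5, so the number of positives S ~ Bin(8, 0.5).
Step 4: Two-sided exact p-value = sum of Bin(8,0.5) probabilities at or below the observed probability = 0.726562.
Step 5: alpha = 0.1. fail to reject H0.

n_eff = 8, pos = 3, neg = 5, p = 0.726562, fail to reject H0.


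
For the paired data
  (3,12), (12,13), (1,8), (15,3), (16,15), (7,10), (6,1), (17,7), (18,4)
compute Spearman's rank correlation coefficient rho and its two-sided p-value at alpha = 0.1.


Step 1: Rank x and y separately (midranks; no ties here).
rank(x): 3->2, 12->5, 1->1, 15->6, 16->7, 7->4, 6->3, 17->8, 18->9
rank(y): 12->7, 13->8, 8->5, 3->2, 15->9, 10->6, 1->1, 7->4, 4->3
Step 2: d_i = R_x(i) - R_y(i); compute d_i^2.
  (2-7)^2=25, (5-8)^2=9, (1-5)^2=16, (6-2)^2=16, (7-9)^2=4, (4-6)^2=4, (3-1)^2=4, (8-4)^2=16, (9-3)^2=36
sum(d^2) = 130.
Step 3: rho = 1 - 6*130 / (9*(9^2 - 1)) = 1 - 780/720 = -0.083333.
Step 4: Under H0, t = rho * sqrt((n-2)/(1-rho^2)) = -0.2212 ~ t(7).
Step 5: Two-sided p-value from the t-distribution with 7 df = 0.831214.
Step 6: alpha = 0.1. fail to reject H0.

rho = -0.0833, p = 0.831214, fail to reject H0 at alpha = 0.1.


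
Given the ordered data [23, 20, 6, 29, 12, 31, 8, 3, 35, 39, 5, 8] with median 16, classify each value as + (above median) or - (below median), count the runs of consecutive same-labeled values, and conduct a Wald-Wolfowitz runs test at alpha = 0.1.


Step 1: Compute median = 16; label A = above, B = below.
Labels in order: AABABABBAABB  (n_A = 6, n_B = 6)
Step 2: Count runs R = 8.
Step 3: Under H0 (random ordering), E[R] = 2*n_A*n_B/(n_A+n_B) + 1 = 2*6*6/12 + 1 = 7.0000.
        Var[R] = 2*n_A*n_B*(2*n_A*n_B - n_A - n_B) / ((n_A+n_B)^2 * (n_A+n_B-1)) = 4320/1584 = 2.7273.
        SD[R] = 1.6514.
Step 4: Continuity-corrected z = (R - 0.5 - E[R]) / SD[R] = (8 - 0.5 - 7.0000) / 1.6514 = 0.3028.
Step 5: Two-sided p-value via normal approximation = 2*(1 - Phi(|z|)) = 0.762069.
Step 6: alpha = 0.1. fail to reject H0.

R = 8, z = 0.3028, p = 0.762069, fail to reject H0.


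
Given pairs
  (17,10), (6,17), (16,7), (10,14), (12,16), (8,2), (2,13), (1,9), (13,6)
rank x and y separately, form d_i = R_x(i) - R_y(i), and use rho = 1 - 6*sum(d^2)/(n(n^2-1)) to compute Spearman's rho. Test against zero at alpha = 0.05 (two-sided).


Step 1: Rank x and y separately (midranks; no ties here).
rank(x): 17->9, 6->3, 16->8, 10->5, 12->6, 8->4, 2->2, 1->1, 13->7
rank(y): 10->5, 17->9, 7->3, 14->7, 16->8, 2->1, 13->6, 9->4, 6->2
Step 2: d_i = R_x(i) - R_y(i); compute d_i^2.
  (9-5)^2=16, (3-9)^2=36, (8-3)^2=25, (5-7)^2=4, (6-8)^2=4, (4-1)^2=9, (2-6)^2=16, (1-4)^2=9, (7-2)^2=25
sum(d^2) = 144.
Step 3: rho = 1 - 6*144 / (9*(9^2 - 1)) = 1 - 864/720 = -0.200000.
Step 4: Under H0, t = rho * sqrt((n-2)/(1-rho^2)) = -0.5401 ~ t(7).
Step 5: Two-sided p-value from the t-distribution with 7 df = 0.605901.
Step 6: alpha = 0.05. fail to reject H0.

rho = -0.2000, p = 0.605901, fail to reject H0 at alpha = 0.05.


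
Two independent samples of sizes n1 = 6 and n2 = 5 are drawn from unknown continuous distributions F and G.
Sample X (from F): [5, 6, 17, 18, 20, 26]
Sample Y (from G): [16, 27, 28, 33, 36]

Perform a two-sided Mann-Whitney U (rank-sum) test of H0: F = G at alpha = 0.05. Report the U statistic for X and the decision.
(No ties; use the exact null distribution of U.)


Step 1: Combine and sort all 11 observations; assign midranks.
sorted (value, group): (5,X), (6,X), (16,Y), (17,X), (18,X), (20,X), (26,X), (27,Y), (28,Y), (33,Y), (36,Y)
ranks: 5->1, 6->2, 16->3, 17->4, 18->5, 20->6, 26->7, 27->8, 28->9, 33->10, 36->11
Step 2: Rank sum for X: R1 = 1 + 2 + 4 + 5 + 6 + 7 = 25.
Step 3: U_X = R1 - n1(n1+1)/2 = 25 - 6*7/2 = 25 - 21 = 4.
       U_Y = n1*n2 - U_X = 30 - 4 = 26.
Step 4: No ties, so the exact null distribution of U (based on enumerating the C(11,6) = 462 equally likely rank assignments) gives the two-sided p-value.
Step 5: p-value = 0.051948; compare to alpha = 0.05. fail to reject H0.

U_X = 4, p = 0.051948, fail to reject H0 at alpha = 0.05.


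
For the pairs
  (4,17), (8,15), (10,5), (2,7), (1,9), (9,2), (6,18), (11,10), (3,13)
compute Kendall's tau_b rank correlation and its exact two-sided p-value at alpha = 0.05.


Step 1: Enumerate the 36 unordered pairs (i,j) with i<j and classify each by sign(x_j-x_i) * sign(y_j-y_i).
  (1,2):dx=+4,dy=-2->D; (1,3):dx=+6,dy=-12->D; (1,4):dx=-2,dy=-10->C; (1,5):dx=-3,dy=-8->C
  (1,6):dx=+5,dy=-15->D; (1,7):dx=+2,dy=+1->C; (1,8):dx=+7,dy=-7->D; (1,9):dx=-1,dy=-4->C
  (2,3):dx=+2,dy=-10->D; (2,4):dx=-6,dy=-8->C; (2,5):dx=-7,dy=-6->C; (2,6):dx=+1,dy=-13->D
  (2,7):dx=-2,dy=+3->D; (2,8):dx=+3,dy=-5->D; (2,9):dx=-5,dy=-2->C; (3,4):dx=-8,dy=+2->D
  (3,5):dx=-9,dy=+4->D; (3,6):dx=-1,dy=-3->C; (3,7):dx=-4,dy=+13->D; (3,8):dx=+1,dy=+5->C
  (3,9):dx=-7,dy=+8->D; (4,5):dx=-1,dy=+2->D; (4,6):dx=+7,dy=-5->D; (4,7):dx=+4,dy=+11->C
  (4,8):dx=+9,dy=+3->C; (4,9):dx=+1,dy=+6->C; (5,6):dx=+8,dy=-7->D; (5,7):dx=+5,dy=+9->C
  (5,8):dx=+10,dy=+1->C; (5,9):dx=+2,dy=+4->C; (6,7):dx=-3,dy=+16->D; (6,8):dx=+2,dy=+8->C
  (6,9):dx=-6,dy=+11->D; (7,8):dx=+5,dy=-8->D; (7,9):dx=-3,dy=-5->C; (8,9):dx=-8,dy=+3->D
Step 2: C = 17, D = 19, total pairs = 36.
Step 3: tau = (C - D)/(n(n-1)/2) = (17 - 19)/36 = -0.055556.
Step 4: Exact two-sided p-value (enumerate n! = 362880 permutations of y under H0): p = 0.919455.
Step 5: alpha = 0.05. fail to reject H0.

tau_b = -0.0556 (C=17, D=19), p = 0.919455, fail to reject H0.


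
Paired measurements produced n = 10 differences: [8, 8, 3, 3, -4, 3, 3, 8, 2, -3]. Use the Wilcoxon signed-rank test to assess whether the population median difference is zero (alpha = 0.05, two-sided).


Step 1: Drop any zero differences (none here) and take |d_i|.
|d| = [8, 8, 3, 3, 4, 3, 3, 8, 2, 3]
Step 2: Midrank |d_i| (ties get averaged ranks).
ranks: |8|->9, |8|->9, |3|->4, |3|->4, |4|->7, |3|->4, |3|->4, |8|->9, |2|->1, |3|->4
Step 3: Attach original signs; sum ranks with positive sign and with negative sign.
W+ = 9 + 9 + 4 + 4 + 4 + 4 + 9 + 1 = 44
W- = 7 + 4 = 11
(Check: W+ + W- = 55 should equal n(n+1)/2 = 55.)
Step 4: Test statistic W = min(W+, W-) = 11.
Step 5: Ties in |d|, so use the tie-corrected normal approximation.
        E[W] = n(n+1)/4 = 10*11/4 = 27.5.
        Tie groups: |d|=3 (t=5), |d|=8 (t=3); sum(t^3 - t) = 144.
        Var[W] = n(n+1)(2n+1)/24 - sum(t^3-t)/48 = 2310/24 - 144/48 = 93.25.
        z = (W - E[W]) / sqrt(Var[W]) = (11 - 27.5) / 9.6566 = -1.7087.
        Two-sided p = 2*Phi(z) = 0.087511.
Step 6: alpha = 0.05. fail to reject H0.

W+ = 44, W- = 11, W = min = 11, p = 0.087511, fail to reject H0.


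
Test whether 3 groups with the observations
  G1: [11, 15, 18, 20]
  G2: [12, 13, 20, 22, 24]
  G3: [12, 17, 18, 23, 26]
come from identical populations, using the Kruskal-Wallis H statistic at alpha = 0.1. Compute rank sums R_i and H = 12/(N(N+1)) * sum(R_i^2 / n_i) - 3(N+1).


Step 1: Combine all N = 14 observations and assign midranks.
sorted (value, group, rank): (11,G1,1), (12,G2,2.5), (12,G3,2.5), (13,G2,4), (15,G1,5), (17,G3,6), (18,G1,7.5), (18,G3,7.5), (20,G1,9.5), (20,G2,9.5), (22,G2,11), (23,G3,12), (24,G2,13), (26,G3,14)
Step 2: Sum ranks within each group.
R_1 = 23 (n_1 = 4)
R_2 = 40 (n_2 = 5)
R_3 = 42 (n_3 = 5)
Step 3: H = 12/(N(N+1)) * sum(R_i^2/n_i) - 3(N+1)
     = 12/(14*15) * (23^2/4 + 40^2/5 + 42^2/5) - 3*15
     = 0.057143 * 805.05 - 45
     = 1.002857.
Step 4: Ties present; correction factor C = 1 - 18/(14^3 - 14) = 0.993407. Corrected H = 1.002857 / 0.993407 = 1.009513.
Step 5: Under H0, H ~ chi^2(2); p-value = 0.603652.
Step 6: alpha = 0.1. fail to reject H0.

H = 1.0095, df = 2, p = 0.603652, fail to reject H0.


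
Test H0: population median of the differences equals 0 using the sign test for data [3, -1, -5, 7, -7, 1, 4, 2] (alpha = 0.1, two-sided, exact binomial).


Step 1: Discard zero differences. Original n = 8; n_eff = number of nonzero differences = 8.
Nonzero differences (with sign): +3, -1, -5, +7, -7, +1, +4, +2
Step 2: Count signs: positive = 5, negative = 3.
Step 3: Under H0: P(positive) = 0.5, so the number of positives S ~ Bin(8, 0.5).
Step 4: Two-sided exact p-value = sum of Bin(8,0.5) probabilities at or below the observed probability = 0.726562.
Step 5: alpha = 0.1. fail to reject H0.

n_eff = 8, pos = 5, neg = 3, p = 0.726562, fail to reject H0.


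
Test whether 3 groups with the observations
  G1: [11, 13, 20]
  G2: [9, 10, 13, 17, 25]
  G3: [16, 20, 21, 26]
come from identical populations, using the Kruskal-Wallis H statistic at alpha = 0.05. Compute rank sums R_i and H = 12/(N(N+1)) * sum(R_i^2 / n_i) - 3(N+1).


Step 1: Combine all N = 12 observations and assign midranks.
sorted (value, group, rank): (9,G2,1), (10,G2,2), (11,G1,3), (13,G1,4.5), (13,G2,4.5), (16,G3,6), (17,G2,7), (20,G1,8.5), (20,G3,8.5), (21,G3,10), (25,G2,11), (26,G3,12)
Step 2: Sum ranks within each group.
R_1 = 16 (n_1 = 3)
R_2 = 25.5 (n_2 = 5)
R_3 = 36.5 (n_3 = 4)
Step 3: H = 12/(N(N+1)) * sum(R_i^2/n_i) - 3(N+1)
     = 12/(12*13) * (16^2/3 + 25.5^2/5 + 36.5^2/4) - 3*13
     = 0.076923 * 548.446 - 39
     = 3.188141.
Step 4: Ties present; correction factor C = 1 - 12/(12^3 - 12) = 0.993007. Corrected H = 3.188141 / 0.993007 = 3.210593.
Step 5: Under H0, H ~ chi^2(2); p-value = 0.200830.
Step 6: alpha = 0.05. fail to reject H0.

H = 3.2106, df = 2, p = 0.200830, fail to reject H0.


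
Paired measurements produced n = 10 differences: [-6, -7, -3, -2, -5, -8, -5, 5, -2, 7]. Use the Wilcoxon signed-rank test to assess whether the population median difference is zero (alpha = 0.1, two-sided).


Step 1: Drop any zero differences (none here) and take |d_i|.
|d| = [6, 7, 3, 2, 5, 8, 5, 5, 2, 7]
Step 2: Midrank |d_i| (ties get averaged ranks).
ranks: |6|->7, |7|->8.5, |3|->3, |2|->1.5, |5|->5, |8|->10, |5|->5, |5|->5, |2|->1.5, |7|->8.5
Step 3: Attach original signs; sum ranks with positive sign and with negative sign.
W+ = 5 + 8.5 = 13.5
W- = 7 + 8.5 + 3 + 1.5 + 5 + 10 + 5 + 1.5 = 41.5
(Check: W+ + W- = 55 should equal n(n+1)/2 = 55.)
Step 4: Test statistic W = min(W+, W-) = 13.5.
Step 5: Ties in |d|, so use the tie-corrected normal approximation.
        E[W] = n(n+1)/4 = 10*11/4 = 27.5.
        Tie groups: |d|=2 (t=2), |d|=5 (t=3), |d|=7 (t=2); sum(t^3 - t) = 36.
        Var[W] = n(n+1)(2n+1)/24 - sum(t^3-t)/48 = 2310/24 - 36/48 = 95.5.
        z = (W - E[W]) / sqrt(Var[W]) = (13.5 - 27.5) / 9.7724 = -1.4326.
        Two-sided p = 2*Phi(z) = 0.151971.
Step 6: alpha = 0.1. fail to reject H0.

W+ = 13.5, W- = 41.5, W = min = 13.5, p = 0.151971, fail to reject H0.


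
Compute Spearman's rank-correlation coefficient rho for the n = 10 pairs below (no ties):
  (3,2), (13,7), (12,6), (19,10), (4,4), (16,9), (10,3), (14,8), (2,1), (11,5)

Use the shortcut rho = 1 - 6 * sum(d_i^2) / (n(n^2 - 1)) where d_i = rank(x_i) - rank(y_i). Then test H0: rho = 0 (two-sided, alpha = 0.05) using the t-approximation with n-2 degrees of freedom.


Step 1: Rank x and y separately (midranks; no ties here).
rank(x): 3->2, 13->7, 12->6, 19->10, 4->3, 16->9, 10->4, 14->8, 2->1, 11->5
rank(y): 2->2, 7->7, 6->6, 10->10, 4->4, 9->9, 3->3, 8->8, 1->1, 5->5
Step 2: d_i = R_x(i) - R_y(i); compute d_i^2.
  (2-2)^2=0, (7-7)^2=0, (6-6)^2=0, (10-10)^2=0, (3-4)^2=1, (9-9)^2=0, (4-3)^2=1, (8-8)^2=0, (1-1)^2=0, (5-5)^2=0
sum(d^2) = 2.
Step 3: rho = 1 - 6*2 / (10*(10^2 - 1)) = 1 - 12/990 = 0.987879.
Step 4: Under H0, t = rho * sqrt((n-2)/(1-rho^2)) = 18.0003 ~ t(8).
Step 5: Two-sided p-value from the t-distribution with 8 df = 0.000000.
Step 6: alpha = 0.05. reject H0.

rho = 0.9879, p = 0.000000, reject H0 at alpha = 0.05.


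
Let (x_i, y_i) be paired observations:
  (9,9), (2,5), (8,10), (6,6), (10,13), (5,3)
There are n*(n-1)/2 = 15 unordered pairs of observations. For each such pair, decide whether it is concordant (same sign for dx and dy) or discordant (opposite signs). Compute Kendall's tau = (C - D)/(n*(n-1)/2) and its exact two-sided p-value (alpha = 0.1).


Step 1: Enumerate the 15 unordered pairs (i,j) with i<j and classify each by sign(x_j-x_i) * sign(y_j-y_i).
  (1,2):dx=-7,dy=-4->C; (1,3):dx=-1,dy=+1->D; (1,4):dx=-3,dy=-3->C; (1,5):dx=+1,dy=+4->C
  (1,6):dx=-4,dy=-6->C; (2,3):dx=+6,dy=+5->C; (2,4):dx=+4,dy=+1->C; (2,5):dx=+8,dy=+8->C
  (2,6):dx=+3,dy=-2->D; (3,4):dx=-2,dy=-4->C; (3,5):dx=+2,dy=+3->C; (3,6):dx=-3,dy=-7->C
  (4,5):dx=+4,dy=+7->C; (4,6):dx=-1,dy=-3->C; (5,6):dx=-5,dy=-10->C
Step 2: C = 13, D = 2, total pairs = 15.
Step 3: tau = (C - D)/(n(n-1)/2) = (13 - 2)/15 = 0.733333.
Step 4: Exact two-sided p-value (enumerate n! = 720 permutations of y under H0): p = 0.055556.
Step 5: alpha = 0.1. reject H0.

tau_b = 0.7333 (C=13, D=2), p = 0.055556, reject H0.


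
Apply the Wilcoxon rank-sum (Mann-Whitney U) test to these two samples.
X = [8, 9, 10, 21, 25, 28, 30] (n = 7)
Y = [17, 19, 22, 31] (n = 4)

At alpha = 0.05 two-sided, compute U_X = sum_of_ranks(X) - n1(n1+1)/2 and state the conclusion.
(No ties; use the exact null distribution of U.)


Step 1: Combine and sort all 11 observations; assign midranks.
sorted (value, group): (8,X), (9,X), (10,X), (17,Y), (19,Y), (21,X), (22,Y), (25,X), (28,X), (30,X), (31,Y)
ranks: 8->1, 9->2, 10->3, 17->4, 19->5, 21->6, 22->7, 25->8, 28->9, 30->10, 31->11
Step 2: Rank sum for X: R1 = 1 + 2 + 3 + 6 + 8 + 9 + 10 = 39.
Step 3: U_X = R1 - n1(n1+1)/2 = 39 - 7*8/2 = 39 - 28 = 11.
       U_Y = n1*n2 - U_X = 28 - 11 = 17.
Step 4: No ties, so the exact null distribution of U (based on enumerating the C(11,7) = 330 equally likely rank assignments) gives the two-sided p-value.
Step 5: p-value = 0.648485; compare to alpha = 0.05. fail to reject H0.

U_X = 11, p = 0.648485, fail to reject H0 at alpha = 0.05.


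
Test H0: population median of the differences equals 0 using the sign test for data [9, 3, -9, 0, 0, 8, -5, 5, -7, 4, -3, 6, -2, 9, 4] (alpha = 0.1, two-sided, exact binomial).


Step 1: Discard zero differences. Original n = 15; n_eff = number of nonzero differences = 13.
Nonzero differences (with sign): +9, +3, -9, +8, -5, +5, -7, +4, -3, +6, -2, +9, +4
Step 2: Count signs: positive = 8, negative = 5.
Step 3: Under H0: P(positive) = 0.5, so the number of positives S ~ Bin(13, 0.5).
Step 4: Two-sided exact p-value = sum of Bin(13,0.5) probabilities at or below the observed probability = 0.581055.
Step 5: alpha = 0.1. fail to reject H0.

n_eff = 13, pos = 8, neg = 5, p = 0.581055, fail to reject H0.


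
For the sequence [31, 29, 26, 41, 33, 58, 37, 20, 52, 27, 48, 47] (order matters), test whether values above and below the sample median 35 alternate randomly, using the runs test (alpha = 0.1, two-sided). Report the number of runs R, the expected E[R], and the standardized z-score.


Step 1: Compute median = 35; label A = above, B = below.
Labels in order: BBBABAABABAA  (n_A = 6, n_B = 6)
Step 2: Count runs R = 8.
Step 3: Under H0 (random ordering), E[R] = 2*n_A*n_B/(n_A+n_B) + 1 = 2*6*6/12 + 1 = 7.0000.
        Var[R] = 2*n_A*n_B*(2*n_A*n_B - n_A - n_B) / ((n_A+n_B)^2 * (n_A+n_B-1)) = 4320/1584 = 2.7273.
        SD[R] = 1.6514.
Step 4: Continuity-corrected z = (R - 0.5 - E[R]) / SD[R] = (8 - 0.5 - 7.0000) / 1.6514 = 0.3028.
Step 5: Two-sided p-value via normal approximation = 2*(1 - Phi(|z|)) = 0.762069.
Step 6: alpha = 0.1. fail to reject H0.

R = 8, z = 0.3028, p = 0.762069, fail to reject H0.


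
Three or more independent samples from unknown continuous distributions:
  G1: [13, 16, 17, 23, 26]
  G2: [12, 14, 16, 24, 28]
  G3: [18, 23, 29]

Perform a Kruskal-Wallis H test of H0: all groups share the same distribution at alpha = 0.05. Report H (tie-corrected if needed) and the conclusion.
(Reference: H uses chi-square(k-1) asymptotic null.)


Step 1: Combine all N = 13 observations and assign midranks.
sorted (value, group, rank): (12,G2,1), (13,G1,2), (14,G2,3), (16,G1,4.5), (16,G2,4.5), (17,G1,6), (18,G3,7), (23,G1,8.5), (23,G3,8.5), (24,G2,10), (26,G1,11), (28,G2,12), (29,G3,13)
Step 2: Sum ranks within each group.
R_1 = 32 (n_1 = 5)
R_2 = 30.5 (n_2 = 5)
R_3 = 28.5 (n_3 = 3)
Step 3: H = 12/(N(N+1)) * sum(R_i^2/n_i) - 3(N+1)
     = 12/(13*14) * (32^2/5 + 30.5^2/5 + 28.5^2/3) - 3*14
     = 0.065934 * 661.6 - 42
     = 1.621978.
Step 4: Ties present; correction factor C = 1 - 12/(13^3 - 13) = 0.994505. Corrected H = 1.621978 / 0.994505 = 1.630939.
Step 5: Under H0, H ~ chi^2(2); p-value = 0.442432.
Step 6: alpha = 0.05. fail to reject H0.

H = 1.6309, df = 2, p = 0.442432, fail to reject H0.


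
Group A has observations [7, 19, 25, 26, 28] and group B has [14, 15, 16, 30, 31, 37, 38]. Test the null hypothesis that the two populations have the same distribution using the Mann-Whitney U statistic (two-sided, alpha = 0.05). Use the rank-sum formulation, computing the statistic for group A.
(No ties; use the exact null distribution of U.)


Step 1: Combine and sort all 12 observations; assign midranks.
sorted (value, group): (7,X), (14,Y), (15,Y), (16,Y), (19,X), (25,X), (26,X), (28,X), (30,Y), (31,Y), (37,Y), (38,Y)
ranks: 7->1, 14->2, 15->3, 16->4, 19->5, 25->6, 26->7, 28->8, 30->9, 31->10, 37->11, 38->12
Step 2: Rank sum for X: R1 = 1 + 5 + 6 + 7 + 8 = 27.
Step 3: U_X = R1 - n1(n1+1)/2 = 27 - 5*6/2 = 27 - 15 = 12.
       U_Y = n1*n2 - U_X = 35 - 12 = 23.
Step 4: No ties, so the exact null distribution of U (based on enumerating the C(12,5) = 792 equally likely rank assignments) gives the two-sided p-value.
Step 5: p-value = 0.431818; compare to alpha = 0.05. fail to reject H0.

U_X = 12, p = 0.431818, fail to reject H0 at alpha = 0.05.


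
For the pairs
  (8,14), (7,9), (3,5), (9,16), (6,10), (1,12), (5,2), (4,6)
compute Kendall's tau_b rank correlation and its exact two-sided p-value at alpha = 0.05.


Step 1: Enumerate the 28 unordered pairs (i,j) with i<j and classify each by sign(x_j-x_i) * sign(y_j-y_i).
  (1,2):dx=-1,dy=-5->C; (1,3):dx=-5,dy=-9->C; (1,4):dx=+1,dy=+2->C; (1,5):dx=-2,dy=-4->C
  (1,6):dx=-7,dy=-2->C; (1,7):dx=-3,dy=-12->C; (1,8):dx=-4,dy=-8->C; (2,3):dx=-4,dy=-4->C
  (2,4):dx=+2,dy=+7->C; (2,5):dx=-1,dy=+1->D; (2,6):dx=-6,dy=+3->D; (2,7):dx=-2,dy=-7->C
  (2,8):dx=-3,dy=-3->C; (3,4):dx=+6,dy=+11->C; (3,5):dx=+3,dy=+5->C; (3,6):dx=-2,dy=+7->D
  (3,7):dx=+2,dy=-3->D; (3,8):dx=+1,dy=+1->C; (4,5):dx=-3,dy=-6->C; (4,6):dx=-8,dy=-4->C
  (4,7):dx=-4,dy=-14->C; (4,8):dx=-5,dy=-10->C; (5,6):dx=-5,dy=+2->D; (5,7):dx=-1,dy=-8->C
  (5,8):dx=-2,dy=-4->C; (6,7):dx=+4,dy=-10->D; (6,8):dx=+3,dy=-6->D; (7,8):dx=-1,dy=+4->D
Step 2: C = 20, D = 8, total pairs = 28.
Step 3: tau = (C - D)/(n(n-1)/2) = (20 - 8)/28 = 0.428571.
Step 4: Exact two-sided p-value (enumerate n! = 40320 permutations of y under H0): p = 0.178869.
Step 5: alpha = 0.05. fail to reject H0.

tau_b = 0.4286 (C=20, D=8), p = 0.178869, fail to reject H0.


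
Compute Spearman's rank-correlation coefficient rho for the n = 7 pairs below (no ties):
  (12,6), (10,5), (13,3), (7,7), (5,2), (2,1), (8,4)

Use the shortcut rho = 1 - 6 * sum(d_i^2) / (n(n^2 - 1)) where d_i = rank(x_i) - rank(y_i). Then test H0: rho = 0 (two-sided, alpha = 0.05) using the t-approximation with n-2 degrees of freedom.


Step 1: Rank x and y separately (midranks; no ties here).
rank(x): 12->6, 10->5, 13->7, 7->3, 5->2, 2->1, 8->4
rank(y): 6->6, 5->5, 3->3, 7->7, 2->2, 1->1, 4->4
Step 2: d_i = R_x(i) - R_y(i); compute d_i^2.
  (6-6)^2=0, (5-5)^2=0, (7-3)^2=16, (3-7)^2=16, (2-2)^2=0, (1-1)^2=0, (4-4)^2=0
sum(d^2) = 32.
Step 3: rho = 1 - 6*32 / (7*(7^2 - 1)) = 1 - 192/336 = 0.428571.
Step 4: Under H0, t = rho * sqrt((n-2)/(1-rho^2)) = 1.0607 ~ t(5).
Step 5: Two-sided p-value from the t-distribution with 5 df = 0.337368.
Step 6: alpha = 0.05. fail to reject H0.

rho = 0.4286, p = 0.337368, fail to reject H0 at alpha = 0.05.


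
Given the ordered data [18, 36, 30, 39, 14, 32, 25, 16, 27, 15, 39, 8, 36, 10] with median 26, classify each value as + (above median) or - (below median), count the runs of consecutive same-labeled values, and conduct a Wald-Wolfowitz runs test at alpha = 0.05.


Step 1: Compute median = 26; label A = above, B = below.
Labels in order: BAAABABBABABAB  (n_A = 7, n_B = 7)
Step 2: Count runs R = 11.
Step 3: Under H0 (random ordering), E[R] = 2*n_A*n_B/(n_A+n_B) + 1 = 2*7*7/14 + 1 = 8.0000.
        Var[R] = 2*n_A*n_B*(2*n_A*n_B - n_A - n_B) / ((n_A+n_B)^2 * (n_A+n_B-1)) = 8232/2548 = 3.2308.
        SD[R] = 1.7974.
Step 4: Continuity-corrected z = (R - 0.5 - E[R]) / SD[R] = (11 - 0.5 - 8.0000) / 1.7974 = 1.3909.
Step 5: Two-sided p-value via normal approximation = 2*(1 - Phi(|z|)) = 0.164264.
Step 6: alpha = 0.05. fail to reject H0.

R = 11, z = 1.3909, p = 0.164264, fail to reject H0.


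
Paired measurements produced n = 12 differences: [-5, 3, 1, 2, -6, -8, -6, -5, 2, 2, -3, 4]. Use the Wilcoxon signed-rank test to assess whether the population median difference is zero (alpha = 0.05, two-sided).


Step 1: Drop any zero differences (none here) and take |d_i|.
|d| = [5, 3, 1, 2, 6, 8, 6, 5, 2, 2, 3, 4]
Step 2: Midrank |d_i| (ties get averaged ranks).
ranks: |5|->8.5, |3|->5.5, |1|->1, |2|->3, |6|->10.5, |8|->12, |6|->10.5, |5|->8.5, |2|->3, |2|->3, |3|->5.5, |4|->7
Step 3: Attach original signs; sum ranks with positive sign and with negative sign.
W+ = 5.5 + 1 + 3 + 3 + 3 + 7 = 22.5
W- = 8.5 + 10.5 + 12 + 10.5 + 8.5 + 5.5 = 55.5
(Check: W+ + W- = 78 should equal n(n+1)/2 = 78.)
Step 4: Test statistic W = min(W+, W-) = 22.5.
Step 5: Ties in |d|, so use the tie-corrected normal approximation.
        E[W] = n(n+1)/4 = 12*13/4 = 39.
        Tie groups: |d|=2 (t=3), |d|=3 (t=2), |d|=5 (t=2), |d|=6 (t=2); sum(t^3 - t) = 42.
        Var[W] = n(n+1)(2n+1)/24 - sum(t^3-t)/48 = 3900/24 - 42/48 = 161.625.
        z = (W - E[W]) / sqrt(Var[W]) = (22.5 - 39) / 12.7132 = -1.2979.
        Two-sided p = 2*Phi(z) = 0.194334.
Step 6: alpha = 0.05. fail to reject H0.

W+ = 22.5, W- = 55.5, W = min = 22.5, p = 0.194334, fail to reject H0.


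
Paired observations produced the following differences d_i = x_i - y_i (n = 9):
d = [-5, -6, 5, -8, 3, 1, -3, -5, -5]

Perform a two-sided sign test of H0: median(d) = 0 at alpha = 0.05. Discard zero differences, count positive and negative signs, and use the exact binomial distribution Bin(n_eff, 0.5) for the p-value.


Step 1: Discard zero differences. Original n = 9; n_eff = number of nonzero differences = 9.
Nonzero differences (with sign): -5, -6, +5, -8, +3, +1, -3, -5, -5
Step 2: Count signs: positive = 3, negative = 6.
Step 3: Under H0: P(positive) = 0.5, so the number of positives S ~ Bin(9, 0.5).
Step 4: Two-sided exact p-value = sum of Bin(9,0.5) probabilities at or below the observed probability = 0.507812.
Step 5: alpha = 0.05. fail to reject H0.

n_eff = 9, pos = 3, neg = 6, p = 0.507812, fail to reject H0.


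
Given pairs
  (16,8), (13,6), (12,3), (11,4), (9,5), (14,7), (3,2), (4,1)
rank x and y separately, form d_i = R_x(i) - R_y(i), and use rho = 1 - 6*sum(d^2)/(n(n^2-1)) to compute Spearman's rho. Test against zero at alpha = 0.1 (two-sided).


Step 1: Rank x and y separately (midranks; no ties here).
rank(x): 16->8, 13->6, 12->5, 11->4, 9->3, 14->7, 3->1, 4->2
rank(y): 8->8, 6->6, 3->3, 4->4, 5->5, 7->7, 2->2, 1->1
Step 2: d_i = R_x(i) - R_y(i); compute d_i^2.
  (8-8)^2=0, (6-6)^2=0, (5-3)^2=4, (4-4)^2=0, (3-5)^2=4, (7-7)^2=0, (1-2)^2=1, (2-1)^2=1
sum(d^2) = 10.
Step 3: rho = 1 - 6*10 / (8*(8^2 - 1)) = 1 - 60/504 = 0.880952.
Step 4: Under H0, t = rho * sqrt((n-2)/(1-rho^2)) = 4.5601 ~ t(6).
Step 5: Two-sided p-value from the t-distribution with 6 df = 0.003850.
Step 6: alpha = 0.1. reject H0.

rho = 0.8810, p = 0.003850, reject H0 at alpha = 0.1.


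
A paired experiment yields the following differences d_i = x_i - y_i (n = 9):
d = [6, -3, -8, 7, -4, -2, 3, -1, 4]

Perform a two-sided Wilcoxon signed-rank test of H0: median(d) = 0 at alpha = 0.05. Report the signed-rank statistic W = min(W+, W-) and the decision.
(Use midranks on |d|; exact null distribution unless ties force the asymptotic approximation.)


Step 1: Drop any zero differences (none here) and take |d_i|.
|d| = [6, 3, 8, 7, 4, 2, 3, 1, 4]
Step 2: Midrank |d_i| (ties get averaged ranks).
ranks: |6|->7, |3|->3.5, |8|->9, |7|->8, |4|->5.5, |2|->2, |3|->3.5, |1|->1, |4|->5.5
Step 3: Attach original signs; sum ranks with positive sign and with negative sign.
W+ = 7 + 8 + 3.5 + 5.5 = 24
W- = 3.5 + 9 + 5.5 + 2 + 1 = 21
(Check: W+ + W- = 45 should equal n(n+1)/2 = 45.)
Step 4: Test statistic W = min(W+, W-) = 21.
Step 5: Ties in |d|, so use the tie-corrected normal approximation.
        E[W] = n(n+1)/4 = 9*10/4 = 22.5.
        Tie groups: |d|=3 (t=2), |d|=4 (t=2); sum(t^3 - t) = 12.
        Var[W] = n(n+1)(2n+1)/24 - sum(t^3-t)/48 = 1710/24 - 12/48 = 71.
        z = (W - E[W]) / sqrt(Var[W]) = (21 - 22.5) / 8.4261 = -0.1780.
        Two-sided p = 2*Phi(z) = 0.858709.
Step 6: alpha = 0.05. fail to reject H0.

W+ = 24, W- = 21, W = min = 21, p = 0.858709, fail to reject H0.


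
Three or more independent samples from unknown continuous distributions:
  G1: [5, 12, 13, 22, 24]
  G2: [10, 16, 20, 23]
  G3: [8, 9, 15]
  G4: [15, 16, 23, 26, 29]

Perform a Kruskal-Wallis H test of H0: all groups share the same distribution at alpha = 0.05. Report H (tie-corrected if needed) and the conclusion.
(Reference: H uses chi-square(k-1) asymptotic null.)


Step 1: Combine all N = 17 observations and assign midranks.
sorted (value, group, rank): (5,G1,1), (8,G3,2), (9,G3,3), (10,G2,4), (12,G1,5), (13,G1,6), (15,G3,7.5), (15,G4,7.5), (16,G2,9.5), (16,G4,9.5), (20,G2,11), (22,G1,12), (23,G2,13.5), (23,G4,13.5), (24,G1,15), (26,G4,16), (29,G4,17)
Step 2: Sum ranks within each group.
R_1 = 39 (n_1 = 5)
R_2 = 38 (n_2 = 4)
R_3 = 12.5 (n_3 = 3)
R_4 = 63.5 (n_4 = 5)
Step 3: H = 12/(N(N+1)) * sum(R_i^2/n_i) - 3(N+1)
     = 12/(17*18) * (39^2/5 + 38^2/4 + 12.5^2/3 + 63.5^2/5) - 3*18
     = 0.039216 * 1523.73 - 54
     = 5.754248.
Step 4: Ties present; correction factor C = 1 - 18/(17^3 - 17) = 0.996324. Corrected H = 5.754248 / 0.996324 = 5.775482.
Step 5: Under H0, H ~ chi^2(3); p-value = 0.123059.
Step 6: alpha = 0.05. fail to reject H0.

H = 5.7755, df = 3, p = 0.123059, fail to reject H0.


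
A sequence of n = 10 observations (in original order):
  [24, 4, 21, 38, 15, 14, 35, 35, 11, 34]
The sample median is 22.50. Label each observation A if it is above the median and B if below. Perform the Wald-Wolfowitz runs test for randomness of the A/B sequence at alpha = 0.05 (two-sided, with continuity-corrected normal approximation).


Step 1: Compute median = 22.50; label A = above, B = below.
Labels in order: ABBABBAABA  (n_A = 5, n_B = 5)
Step 2: Count runs R = 7.
Step 3: Under H0 (random ordering), E[R] = 2*n_A*n_B/(n_A+n_B) + 1 = 2*5*5/10 + 1 = 6.0000.
        Var[R] = 2*n_A*n_B*(2*n_A*n_B - n_A - n_B) / ((n_A+n_B)^2 * (n_A+n_B-1)) = 2000/900 = 2.2222.
        SD[R] = 1.4907.
Step 4: Continuity-corrected z = (R - 0.5 - E[R]) / SD[R] = (7 - 0.5 - 6.0000) / 1.4907 = 0.3354.
Step 5: Two-sided p-value via normal approximation = 2*(1 - Phi(|z|)) = 0.737316.
Step 6: alpha = 0.05. fail to reject H0.

R = 7, z = 0.3354, p = 0.737316, fail to reject H0.


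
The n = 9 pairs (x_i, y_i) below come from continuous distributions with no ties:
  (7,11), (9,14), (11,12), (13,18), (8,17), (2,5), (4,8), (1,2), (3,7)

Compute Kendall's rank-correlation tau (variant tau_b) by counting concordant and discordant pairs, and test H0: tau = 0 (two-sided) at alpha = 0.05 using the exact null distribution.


Step 1: Enumerate the 36 unordered pairs (i,j) with i<j and classify each by sign(x_j-x_i) * sign(y_j-y_i).
  (1,2):dx=+2,dy=+3->C; (1,3):dx=+4,dy=+1->C; (1,4):dx=+6,dy=+7->C; (1,5):dx=+1,dy=+6->C
  (1,6):dx=-5,dy=-6->C; (1,7):dx=-3,dy=-3->C; (1,8):dx=-6,dy=-9->C; (1,9):dx=-4,dy=-4->C
  (2,3):dx=+2,dy=-2->D; (2,4):dx=+4,dy=+4->C; (2,5):dx=-1,dy=+3->D; (2,6):dx=-7,dy=-9->C
  (2,7):dx=-5,dy=-6->C; (2,8):dx=-8,dy=-12->C; (2,9):dx=-6,dy=-7->C; (3,4):dx=+2,dy=+6->C
  (3,5):dx=-3,dy=+5->D; (3,6):dx=-9,dy=-7->C; (3,7):dx=-7,dy=-4->C; (3,8):dx=-10,dy=-10->C
  (3,9):dx=-8,dy=-5->C; (4,5):dx=-5,dy=-1->C; (4,6):dx=-11,dy=-13->C; (4,7):dx=-9,dy=-10->C
  (4,8):dx=-12,dy=-16->C; (4,9):dx=-10,dy=-11->C; (5,6):dx=-6,dy=-12->C; (5,7):dx=-4,dy=-9->C
  (5,8):dx=-7,dy=-15->C; (5,9):dx=-5,dy=-10->C; (6,7):dx=+2,dy=+3->C; (6,8):dx=-1,dy=-3->C
  (6,9):dx=+1,dy=+2->C; (7,8):dx=-3,dy=-6->C; (7,9):dx=-1,dy=-1->C; (8,9):dx=+2,dy=+5->C
Step 2: C = 33, D = 3, total pairs = 36.
Step 3: tau = (C - D)/(n(n-1)/2) = (33 - 3)/36 = 0.833333.
Step 4: Exact two-sided p-value (enumerate n! = 362880 permutations of y under H0): p = 0.000854.
Step 5: alpha = 0.05. reject H0.

tau_b = 0.8333 (C=33, D=3), p = 0.000854, reject H0.


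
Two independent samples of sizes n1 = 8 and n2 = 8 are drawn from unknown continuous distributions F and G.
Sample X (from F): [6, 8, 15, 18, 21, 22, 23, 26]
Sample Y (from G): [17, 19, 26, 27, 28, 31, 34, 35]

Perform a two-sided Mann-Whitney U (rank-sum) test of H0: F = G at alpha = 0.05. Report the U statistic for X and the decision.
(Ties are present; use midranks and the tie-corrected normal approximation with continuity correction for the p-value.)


Step 1: Combine and sort all 16 observations; assign midranks.
sorted (value, group): (6,X), (8,X), (15,X), (17,Y), (18,X), (19,Y), (21,X), (22,X), (23,X), (26,X), (26,Y), (27,Y), (28,Y), (31,Y), (34,Y), (35,Y)
ranks: 6->1, 8->2, 15->3, 17->4, 18->5, 19->6, 21->7, 22->8, 23->9, 26->10.5, 26->10.5, 27->12, 28->13, 31->14, 34->15, 35->16
Step 2: Rank sum for X: R1 = 1 + 2 + 3 + 5 + 7 + 8 + 9 + 10.5 = 45.5.
Step 3: U_X = R1 - n1(n1+1)/2 = 45.5 - 8*9/2 = 45.5 - 36 = 9.5.
       U_Y = n1*n2 - U_X = 64 - 9.5 = 54.5.
Step 4: Ties are present, so use the tie-corrected normal approximation (with continuity correction) for the p-value.
Step 5: p-value = 0.020769; compare to alpha = 0.05. reject H0.

U_X = 9.5, p = 0.020769, reject H0 at alpha = 0.05.


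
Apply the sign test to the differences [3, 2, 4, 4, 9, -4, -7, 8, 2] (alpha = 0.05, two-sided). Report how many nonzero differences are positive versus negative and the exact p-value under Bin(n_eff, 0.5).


Step 1: Discard zero differences. Original n = 9; n_eff = number of nonzero differences = 9.
Nonzero differences (with sign): +3, +2, +4, +4, +9, -4, -7, +8, +2
Step 2: Count signs: positive = 7, negative = 2.
Step 3: Under H0: P(positive) = 0.5, so the number of positives S ~ Bin(9, 0.5).
Step 4: Two-sided exact p-value = sum of Bin(9,0.5) probabilities at or below the observed probability = 0.179688.
Step 5: alpha = 0.05. fail to reject H0.

n_eff = 9, pos = 7, neg = 2, p = 0.179688, fail to reject H0.


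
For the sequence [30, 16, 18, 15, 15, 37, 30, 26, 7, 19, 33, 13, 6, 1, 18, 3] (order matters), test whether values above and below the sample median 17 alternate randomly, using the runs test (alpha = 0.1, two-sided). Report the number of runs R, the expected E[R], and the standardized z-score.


Step 1: Compute median = 17; label A = above, B = below.
Labels in order: ABABBAAABAABBBAB  (n_A = 8, n_B = 8)
Step 2: Count runs R = 10.
Step 3: Under H0 (random ordering), E[R] = 2*n_A*n_B/(n_A+n_B) + 1 = 2*8*8/16 + 1 = 9.0000.
        Var[R] = 2*n_A*n_B*(2*n_A*n_B - n_A - n_B) / ((n_A+n_B)^2 * (n_A+n_B-1)) = 14336/3840 = 3.7333.
        SD[R] = 1.9322.
Step 4: Continuity-corrected z = (R - 0.5 - E[R]) / SD[R] = (10 - 0.5 - 9.0000) / 1.9322 = 0.2588.
Step 5: Two-sided p-value via normal approximation = 2*(1 - Phi(|z|)) = 0.795809.
Step 6: alpha = 0.1. fail to reject H0.

R = 10, z = 0.2588, p = 0.795809, fail to reject H0.


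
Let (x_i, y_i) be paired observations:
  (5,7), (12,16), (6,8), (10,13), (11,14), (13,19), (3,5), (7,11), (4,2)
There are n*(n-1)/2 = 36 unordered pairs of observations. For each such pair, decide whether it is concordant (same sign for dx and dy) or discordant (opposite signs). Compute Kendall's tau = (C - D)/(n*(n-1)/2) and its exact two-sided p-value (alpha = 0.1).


Step 1: Enumerate the 36 unordered pairs (i,j) with i<j and classify each by sign(x_j-x_i) * sign(y_j-y_i).
  (1,2):dx=+7,dy=+9->C; (1,3):dx=+1,dy=+1->C; (1,4):dx=+5,dy=+6->C; (1,5):dx=+6,dy=+7->C
  (1,6):dx=+8,dy=+12->C; (1,7):dx=-2,dy=-2->C; (1,8):dx=+2,dy=+4->C; (1,9):dx=-1,dy=-5->C
  (2,3):dx=-6,dy=-8->C; (2,4):dx=-2,dy=-3->C; (2,5):dx=-1,dy=-2->C; (2,6):dx=+1,dy=+3->C
  (2,7):dx=-9,dy=-11->C; (2,8):dx=-5,dy=-5->C; (2,9):dx=-8,dy=-14->C; (3,4):dx=+4,dy=+5->C
  (3,5):dx=+5,dy=+6->C; (3,6):dx=+7,dy=+11->C; (3,7):dx=-3,dy=-3->C; (3,8):dx=+1,dy=+3->C
  (3,9):dx=-2,dy=-6->C; (4,5):dx=+1,dy=+1->C; (4,6):dx=+3,dy=+6->C; (4,7):dx=-7,dy=-8->C
  (4,8):dx=-3,dy=-2->C; (4,9):dx=-6,dy=-11->C; (5,6):dx=+2,dy=+5->C; (5,7):dx=-8,dy=-9->C
  (5,8):dx=-4,dy=-3->C; (5,9):dx=-7,dy=-12->C; (6,7):dx=-10,dy=-14->C; (6,8):dx=-6,dy=-8->C
  (6,9):dx=-9,dy=-17->C; (7,8):dx=+4,dy=+6->C; (7,9):dx=+1,dy=-3->D; (8,9):dx=-3,dy=-9->C
Step 2: C = 35, D = 1, total pairs = 36.
Step 3: tau = (C - D)/(n(n-1)/2) = (35 - 1)/36 = 0.944444.
Step 4: Exact two-sided p-value (enumerate n! = 362880 permutations of y under H0): p = 0.000050.
Step 5: alpha = 0.1. reject H0.

tau_b = 0.9444 (C=35, D=1), p = 0.000050, reject H0.


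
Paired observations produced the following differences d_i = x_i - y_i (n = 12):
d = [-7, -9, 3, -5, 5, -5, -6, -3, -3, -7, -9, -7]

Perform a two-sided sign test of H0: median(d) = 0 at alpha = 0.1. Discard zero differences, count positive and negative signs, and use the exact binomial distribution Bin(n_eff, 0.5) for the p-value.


Step 1: Discard zero differences. Original n = 12; n_eff = number of nonzero differences = 12.
Nonzero differences (with sign): -7, -9, +3, -5, +5, -5, -6, -3, -3, -7, -9, -7
Step 2: Count signs: positive = 2, negative = 10.
Step 3: Under H0: P(positive) = 0.5, so the number of positives S ~ Bin(12, 0.5).
Step 4: Two-sided exact p-value = sum of Bin(12,0.5) probabilities at or below the observed probability = 0.038574.
Step 5: alpha = 0.1. reject H0.

n_eff = 12, pos = 2, neg = 10, p = 0.038574, reject H0.


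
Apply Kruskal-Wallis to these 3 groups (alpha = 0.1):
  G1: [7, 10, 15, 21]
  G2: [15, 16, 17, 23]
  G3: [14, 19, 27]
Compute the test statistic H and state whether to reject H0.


Step 1: Combine all N = 11 observations and assign midranks.
sorted (value, group, rank): (7,G1,1), (10,G1,2), (14,G3,3), (15,G1,4.5), (15,G2,4.5), (16,G2,6), (17,G2,7), (19,G3,8), (21,G1,9), (23,G2,10), (27,G3,11)
Step 2: Sum ranks within each group.
R_1 = 16.5 (n_1 = 4)
R_2 = 27.5 (n_2 = 4)
R_3 = 22 (n_3 = 3)
Step 3: H = 12/(N(N+1)) * sum(R_i^2/n_i) - 3(N+1)
     = 12/(11*12) * (16.5^2/4 + 27.5^2/4 + 22^2/3) - 3*12
     = 0.090909 * 418.458 - 36
     = 2.041667.
Step 4: Ties present; correction factor C = 1 - 6/(11^3 - 11) = 0.995455. Corrected H = 2.041667 / 0.995455 = 2.050989.
Step 5: Under H0, H ~ chi^2(2); p-value = 0.358619.
Step 6: alpha = 0.1. fail to reject H0.

H = 2.0510, df = 2, p = 0.358619, fail to reject H0.


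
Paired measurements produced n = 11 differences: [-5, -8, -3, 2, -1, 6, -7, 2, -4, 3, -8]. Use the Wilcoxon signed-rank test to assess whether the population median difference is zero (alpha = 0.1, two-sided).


Step 1: Drop any zero differences (none here) and take |d_i|.
|d| = [5, 8, 3, 2, 1, 6, 7, 2, 4, 3, 8]
Step 2: Midrank |d_i| (ties get averaged ranks).
ranks: |5|->7, |8|->10.5, |3|->4.5, |2|->2.5, |1|->1, |6|->8, |7|->9, |2|->2.5, |4|->6, |3|->4.5, |8|->10.5
Step 3: Attach original signs; sum ranks with positive sign and with negative sign.
W+ = 2.5 + 8 + 2.5 + 4.5 = 17.5
W- = 7 + 10.5 + 4.5 + 1 + 9 + 6 + 10.5 = 48.5
(Check: W+ + W- = 66 should equal n(n+1)/2 = 66.)
Step 4: Test statistic W = min(W+, W-) = 17.5.
Step 5: Ties in |d|, so use the tie-corrected normal approximation.
        E[W] = n(n+1)/4 = 11*12/4 = 33.
        Tie groups: |d|=2 (t=2), |d|=3 (t=2), |d|=8 (t=2); sum(t^3 - t) = 18.
        Var[W] = n(n+1)(2n+1)/24 - sum(t^3-t)/48 = 3036/24 - 18/48 = 126.125.
        z = (W - E[W]) / sqrt(Var[W]) = (17.5 - 33) / 11.2305 = -1.3802.
        Two-sided p = 2*Phi(z) = 0.167536.
Step 6: alpha = 0.1. fail to reject H0.

W+ = 17.5, W- = 48.5, W = min = 17.5, p = 0.167536, fail to reject H0.


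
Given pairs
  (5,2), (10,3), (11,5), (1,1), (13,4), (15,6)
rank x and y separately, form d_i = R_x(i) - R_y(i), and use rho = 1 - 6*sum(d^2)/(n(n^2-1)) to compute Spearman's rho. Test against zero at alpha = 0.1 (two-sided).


Step 1: Rank x and y separately (midranks; no ties here).
rank(x): 5->2, 10->3, 11->4, 1->1, 13->5, 15->6
rank(y): 2->2, 3->3, 5->5, 1->1, 4->4, 6->6
Step 2: d_i = R_x(i) - R_y(i); compute d_i^2.
  (2-2)^2=0, (3-3)^2=0, (4-5)^2=1, (1-1)^2=0, (5-4)^2=1, (6-6)^2=0
sum(d^2) = 2.
Step 3: rho = 1 - 6*2 / (6*(6^2 - 1)) = 1 - 12/210 = 0.942857.
Step 4: Under H0, t = rho * sqrt((n-2)/(1-rho^2)) = 5.6595 ~ t(4).
Step 5: Two-sided p-value from the t-distribution with 4 df = 0.004805.
Step 6: alpha = 0.1. reject H0.

rho = 0.9429, p = 0.004805, reject H0 at alpha = 0.1.


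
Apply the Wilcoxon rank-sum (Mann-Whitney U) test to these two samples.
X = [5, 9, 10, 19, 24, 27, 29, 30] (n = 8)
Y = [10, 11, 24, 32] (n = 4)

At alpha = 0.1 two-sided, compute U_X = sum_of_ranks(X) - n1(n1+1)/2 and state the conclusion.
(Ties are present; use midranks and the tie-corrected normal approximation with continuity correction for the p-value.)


Step 1: Combine and sort all 12 observations; assign midranks.
sorted (value, group): (5,X), (9,X), (10,X), (10,Y), (11,Y), (19,X), (24,X), (24,Y), (27,X), (29,X), (30,X), (32,Y)
ranks: 5->1, 9->2, 10->3.5, 10->3.5, 11->5, 19->6, 24->7.5, 24->7.5, 27->9, 29->10, 30->11, 32->12
Step 2: Rank sum for X: R1 = 1 + 2 + 3.5 + 6 + 7.5 + 9 + 10 + 11 = 50.
Step 3: U_X = R1 - n1(n1+1)/2 = 50 - 8*9/2 = 50 - 36 = 14.
       U_Y = n1*n2 - U_X = 32 - 14 = 18.
Step 4: Ties are present, so use the tie-corrected normal approximation (with continuity correction) for the p-value.
Step 5: p-value = 0.798215; compare to alpha = 0.1. fail to reject H0.

U_X = 14, p = 0.798215, fail to reject H0 at alpha = 0.1.
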